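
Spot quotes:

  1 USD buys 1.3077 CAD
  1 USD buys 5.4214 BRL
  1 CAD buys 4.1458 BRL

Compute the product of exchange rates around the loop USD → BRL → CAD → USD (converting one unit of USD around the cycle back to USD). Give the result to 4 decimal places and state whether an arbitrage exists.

1.0000 (no arbitrage)

Around USD → BRL → CAD → USD: 1 × 5.4214 ÷ 4.1458 ÷ 1.3077 = 0.999988
Product ≈ 1 (deviation 0.001%, within rounding noise).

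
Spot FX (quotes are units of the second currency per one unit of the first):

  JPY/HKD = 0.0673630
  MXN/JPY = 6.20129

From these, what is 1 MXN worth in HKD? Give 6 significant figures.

MXN/HKD = 0.417737

1 MXN × 6.20129 = 6.20129 JPY
6.20129 JPY × 0.0673630 = 0.417737 HKD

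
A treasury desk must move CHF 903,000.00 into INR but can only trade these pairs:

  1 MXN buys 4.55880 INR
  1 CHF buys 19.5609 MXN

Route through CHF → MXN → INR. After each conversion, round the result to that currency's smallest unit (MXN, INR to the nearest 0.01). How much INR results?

CHF 903,000.00 × 19.5609 = MXN 17,663,492.70
MXN 17,663,492.70 × 4.55880 = INR 80,524,330.52

INR 80,524,330.52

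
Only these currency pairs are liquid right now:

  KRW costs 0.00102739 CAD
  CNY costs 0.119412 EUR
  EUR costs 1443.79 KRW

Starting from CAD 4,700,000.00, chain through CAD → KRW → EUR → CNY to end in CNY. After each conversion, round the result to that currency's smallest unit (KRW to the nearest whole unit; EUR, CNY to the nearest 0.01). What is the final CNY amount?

CAD 4,700,000.00 ÷ 0.00102739 = KRW 4,574,698,995
KRW 4,574,698,995 ÷ 1443.79 = EUR 3,168,534.89
EUR 3,168,534.89 ÷ 0.119412 = CNY 26,534,476.35

CNY 26,534,476.35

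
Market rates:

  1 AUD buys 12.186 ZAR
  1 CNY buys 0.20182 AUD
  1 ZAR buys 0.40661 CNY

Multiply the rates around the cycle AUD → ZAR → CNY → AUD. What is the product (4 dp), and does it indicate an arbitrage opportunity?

Around AUD → ZAR → CNY → AUD: 1 × 12.186 × 0.40661 × 0.20182 = 1.000008
Product ≈ 1 (deviation 0.001%, within rounding noise).

1.0000 (no arbitrage)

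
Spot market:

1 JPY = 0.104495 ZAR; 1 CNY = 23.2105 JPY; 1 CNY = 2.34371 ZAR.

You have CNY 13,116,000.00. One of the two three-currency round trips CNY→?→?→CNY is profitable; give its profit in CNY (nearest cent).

Profit: CNY 457,052.89

Profitable loop is CNY → JPY → ZAR → CNY:
CNY 13,116,000.00 × 23.2105 = JPY 304,428,918
JPY 304,428,918 × 0.104495 = ZAR 31,811,299.79
ZAR 31,811,299.79 ÷ 2.34371 = CNY 13,573,052.89
Profit = CNY 13,573,052.89 − CNY 13,116,000.00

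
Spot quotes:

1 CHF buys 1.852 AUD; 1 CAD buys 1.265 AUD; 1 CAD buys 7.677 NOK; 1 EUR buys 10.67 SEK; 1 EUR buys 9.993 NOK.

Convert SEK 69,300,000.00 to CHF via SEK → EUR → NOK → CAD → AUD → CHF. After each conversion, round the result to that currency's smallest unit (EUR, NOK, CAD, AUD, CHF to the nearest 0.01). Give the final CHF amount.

CHF 5,774,610.62

SEK 69,300,000.00 ÷ 10.67 = EUR 6,494,845.36
EUR 6,494,845.36 × 9.993 = NOK 64,902,989.68
NOK 64,902,989.68 ÷ 7.677 = CAD 8,454,212.54
CAD 8,454,212.54 × 1.265 = AUD 10,694,578.86
AUD 10,694,578.86 ÷ 1.852 = CHF 5,774,610.62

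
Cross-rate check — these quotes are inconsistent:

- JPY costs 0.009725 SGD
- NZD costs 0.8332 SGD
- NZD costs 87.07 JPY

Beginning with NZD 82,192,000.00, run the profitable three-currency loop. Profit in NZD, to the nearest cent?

Profitable loop is NZD → JPY → SGD → NZD:
NZD 82,192,000.00 × 87.07 = JPY 7,156,457,440
JPY 7,156,457,440 × 0.009725 = SGD 69,596,548.60
SGD 69,596,548.60 ÷ 0.8332 = NZD 83,529,223.00
Profit = NZD 83,529,223.00 − NZD 82,192,000.00

Profit: NZD 1,337,223.00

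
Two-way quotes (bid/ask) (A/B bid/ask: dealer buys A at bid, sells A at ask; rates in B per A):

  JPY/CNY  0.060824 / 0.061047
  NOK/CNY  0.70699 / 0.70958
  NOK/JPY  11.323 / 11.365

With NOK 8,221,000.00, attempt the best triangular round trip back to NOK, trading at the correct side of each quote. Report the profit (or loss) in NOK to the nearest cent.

Best loop NOK → CNY → JPY → NOK:
NOK 8,221,000.00 × 0.70699 (sell NOK at bid) = CNY 5,812,164.79
CNY 5,812,164.79 ÷ 0.061047 (buy JPY at ask) = JPY 95,208,033
JPY 95,208,033 ÷ 11.365 (buy NOK at ask) = NOK 8,377,301.63

Net profit: NOK 156,301.63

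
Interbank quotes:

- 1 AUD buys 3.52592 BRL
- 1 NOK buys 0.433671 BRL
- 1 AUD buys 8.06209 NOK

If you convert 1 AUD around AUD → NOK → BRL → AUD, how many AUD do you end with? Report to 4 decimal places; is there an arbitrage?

0.9916 (arbitrage exists)

Around AUD → NOK → BRL → AUD: 1 × 8.06209 × 0.433671 ÷ 3.52592 = 0.991598
Product < 1; profitable direction is AUD → BRL → NOK → AUD.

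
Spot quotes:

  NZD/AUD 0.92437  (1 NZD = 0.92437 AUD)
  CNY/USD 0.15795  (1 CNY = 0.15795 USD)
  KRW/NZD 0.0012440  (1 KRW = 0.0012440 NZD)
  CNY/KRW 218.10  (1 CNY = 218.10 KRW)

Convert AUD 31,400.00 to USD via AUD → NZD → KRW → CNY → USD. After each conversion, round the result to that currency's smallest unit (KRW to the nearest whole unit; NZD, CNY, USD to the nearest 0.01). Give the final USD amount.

USD 19,775.49

AUD 31,400.00 ÷ 0.92437 = NZD 33,969.08
NZD 33,969.08 ÷ 0.0012440 = KRW 27,306,334
KRW 27,306,334 ÷ 218.10 = CNY 125,200.98
CNY 125,200.98 × 0.15795 = USD 19,775.49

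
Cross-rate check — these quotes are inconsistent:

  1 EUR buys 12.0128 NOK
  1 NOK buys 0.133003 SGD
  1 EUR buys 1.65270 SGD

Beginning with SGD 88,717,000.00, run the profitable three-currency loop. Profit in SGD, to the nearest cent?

Profitable loop is SGD → NOK → EUR → SGD:
SGD 88,717,000.00 ÷ 0.133003 = NOK 667,030,066.99
NOK 667,030,066.99 ÷ 12.0128 = EUR 55,526,610.53
EUR 55,526,610.53 × 1.65270 = SGD 91,768,829.23
Profit = SGD 91,768,829.23 − SGD 88,717,000.00

Profit: SGD 3,051,829.23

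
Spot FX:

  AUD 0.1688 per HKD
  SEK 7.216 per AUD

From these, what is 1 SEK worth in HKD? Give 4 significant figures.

SEK/HKD = 0.8210

1 SEK ÷ 7.216 = 0.138581 AUD
0.138581 AUD ÷ 0.1688 = 0.820977 HKD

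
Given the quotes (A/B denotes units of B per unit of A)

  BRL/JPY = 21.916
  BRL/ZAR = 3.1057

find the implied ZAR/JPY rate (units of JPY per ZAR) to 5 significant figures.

ZAR/JPY = 7.0567

1 ZAR ÷ 3.1057 = 0.321989 BRL
0.321989 BRL × 21.916 = 7.0567 JPY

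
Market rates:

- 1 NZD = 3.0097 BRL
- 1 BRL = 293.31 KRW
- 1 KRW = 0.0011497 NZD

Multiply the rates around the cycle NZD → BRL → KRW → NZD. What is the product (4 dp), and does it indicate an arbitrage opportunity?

1.0149 (arbitrage exists)

Around NZD → BRL → KRW → NZD: 1 × 3.0097 × 293.31 × 0.0011497 = 1.014927
Product > 1; profitable direction is NZD → BRL → KRW → NZD.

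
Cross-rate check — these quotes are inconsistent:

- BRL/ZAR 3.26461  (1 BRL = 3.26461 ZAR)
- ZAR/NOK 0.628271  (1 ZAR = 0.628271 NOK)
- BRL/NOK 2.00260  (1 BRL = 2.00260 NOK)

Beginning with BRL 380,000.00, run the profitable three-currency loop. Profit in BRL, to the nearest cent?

Profit: BRL 9,195.41

Profitable loop is BRL → ZAR → NOK → BRL:
BRL 380,000.00 × 3.26461 = ZAR 1,240,551.80
ZAR 1,240,551.80 × 0.628271 = NOK 779,402.72
NOK 779,402.72 ÷ 2.00260 = BRL 389,195.41
Profit = BRL 389,195.41 − BRL 380,000.00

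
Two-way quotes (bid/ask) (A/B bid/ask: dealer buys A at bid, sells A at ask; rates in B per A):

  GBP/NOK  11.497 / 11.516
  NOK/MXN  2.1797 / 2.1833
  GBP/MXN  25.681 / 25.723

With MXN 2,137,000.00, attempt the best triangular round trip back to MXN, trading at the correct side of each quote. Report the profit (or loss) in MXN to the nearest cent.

Net profit: MXN 45,736.86

Best loop MXN → NOK → GBP → MXN:
MXN 2,137,000.00 ÷ 2.1833 (buy NOK at ask) = NOK 978,793.57
NOK 978,793.57 ÷ 11.516 (buy GBP at ask) = GBP 84,994.23
GBP 84,994.23 × 25.681 (sell GBP at bid) = MXN 2,182,736.86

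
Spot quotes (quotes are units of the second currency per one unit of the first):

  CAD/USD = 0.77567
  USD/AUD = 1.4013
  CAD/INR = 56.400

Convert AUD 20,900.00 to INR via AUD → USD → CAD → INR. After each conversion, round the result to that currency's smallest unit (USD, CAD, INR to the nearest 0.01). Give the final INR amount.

AUD 20,900.00 ÷ 1.4013 = USD 14,914.72
USD 14,914.72 ÷ 0.77567 = CAD 19,228.18
CAD 19,228.18 × 56.400 = INR 1,084,469.35

INR 1,084,469.35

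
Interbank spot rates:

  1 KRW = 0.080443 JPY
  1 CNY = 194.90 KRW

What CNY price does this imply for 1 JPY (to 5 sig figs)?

JPY/CNY = 0.063782

1 JPY ÷ 0.080443 = 12.4312 KRW
12.4312 KRW ÷ 194.90 = 0.0637823 CNY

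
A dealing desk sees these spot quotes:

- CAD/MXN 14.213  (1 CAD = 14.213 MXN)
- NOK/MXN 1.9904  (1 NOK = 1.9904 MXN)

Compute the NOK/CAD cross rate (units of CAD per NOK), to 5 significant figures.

1 NOK × 1.9904 = 1.9904 MXN
1.9904 MXN ÷ 14.213 = 0.140041 CAD

NOK/CAD = 0.14004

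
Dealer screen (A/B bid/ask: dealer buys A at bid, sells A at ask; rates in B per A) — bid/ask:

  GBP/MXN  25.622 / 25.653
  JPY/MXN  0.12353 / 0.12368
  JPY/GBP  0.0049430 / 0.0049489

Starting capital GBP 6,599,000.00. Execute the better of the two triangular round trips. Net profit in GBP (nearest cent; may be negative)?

Best loop GBP → MXN → JPY → GBP:
GBP 6,599,000.00 × 25.622 (sell GBP at bid) = MXN 169,079,578.00
MXN 169,079,578.00 ÷ 0.12368 (buy JPY at ask) = JPY 1,367,072,914
JPY 1,367,072,914 × 0.0049430 (sell JPY at bid) = GBP 6,757,441.41

Net profit: GBP 158,441.41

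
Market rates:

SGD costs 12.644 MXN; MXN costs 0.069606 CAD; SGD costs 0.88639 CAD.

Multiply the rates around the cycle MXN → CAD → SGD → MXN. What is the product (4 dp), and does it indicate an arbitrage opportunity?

0.9929 (arbitrage exists)

Around MXN → CAD → SGD → MXN: 1 × 0.069606 ÷ 0.88639 × 12.644 = 0.992902
Product < 1; profitable direction is MXN → SGD → CAD → MXN.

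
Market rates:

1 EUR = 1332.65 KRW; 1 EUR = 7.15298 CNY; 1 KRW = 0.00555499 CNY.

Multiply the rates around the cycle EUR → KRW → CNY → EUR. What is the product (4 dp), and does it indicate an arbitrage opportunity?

Around EUR → KRW → CNY → EUR: 1 × 1332.65 × 0.00555499 ÷ 7.15298 = 1.034933
Product > 1; profitable direction is EUR → KRW → CNY → EUR.

1.0349 (arbitrage exists)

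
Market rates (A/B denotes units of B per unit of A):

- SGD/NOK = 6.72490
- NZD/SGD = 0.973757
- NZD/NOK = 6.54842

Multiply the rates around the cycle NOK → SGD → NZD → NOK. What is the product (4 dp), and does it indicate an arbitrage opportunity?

Around NOK → SGD → NZD → NOK: 1 ÷ 6.72490 ÷ 0.973757 × 6.54842 = 1.000000
Product ≈ 1 (deviation 0.000%, within rounding noise).

1.0000 (no arbitrage)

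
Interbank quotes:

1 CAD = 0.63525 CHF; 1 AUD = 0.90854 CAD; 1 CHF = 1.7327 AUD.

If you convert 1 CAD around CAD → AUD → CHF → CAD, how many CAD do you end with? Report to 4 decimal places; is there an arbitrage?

1.0000 (no arbitrage)

Around CAD → AUD → CHF → CAD: 1 ÷ 0.90854 ÷ 1.7327 ÷ 0.63525 = 0.999972
Product ≈ 1 (deviation 0.003%, within rounding noise).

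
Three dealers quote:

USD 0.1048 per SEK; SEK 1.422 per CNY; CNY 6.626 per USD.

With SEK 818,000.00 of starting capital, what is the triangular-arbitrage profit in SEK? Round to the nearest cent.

Profitable loop is SEK → CNY → USD → SEK:
SEK 818,000.00 ÷ 1.422 = CNY 575,246.13
CNY 575,246.13 ÷ 6.626 = USD 86,816.50
USD 86,816.50 ÷ 0.1048 = SEK 828,401.72
Profit = SEK 828,401.72 − SEK 818,000.00

Profit: SEK 10,401.72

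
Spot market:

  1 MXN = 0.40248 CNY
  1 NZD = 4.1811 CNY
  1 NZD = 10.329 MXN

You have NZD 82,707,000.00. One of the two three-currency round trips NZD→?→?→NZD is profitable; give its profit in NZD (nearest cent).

Profit: NZD 475,169.11

Profitable loop is NZD → CNY → MXN → NZD:
NZD 82,707,000.00 × 4.1811 = CNY 345,806,237.70
CNY 345,806,237.70 ÷ 0.40248 = MXN 859,188,624.78
MXN 859,188,624.78 ÷ 10.329 = NZD 83,182,169.11
Profit = NZD 83,182,169.11 − NZD 82,707,000.00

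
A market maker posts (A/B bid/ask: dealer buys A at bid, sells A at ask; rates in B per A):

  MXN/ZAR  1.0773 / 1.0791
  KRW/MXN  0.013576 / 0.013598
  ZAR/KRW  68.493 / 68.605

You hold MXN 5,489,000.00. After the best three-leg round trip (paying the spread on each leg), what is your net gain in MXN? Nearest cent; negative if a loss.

Net profit: MXN 9,546.58

Best loop MXN → ZAR → KRW → MXN:
MXN 5,489,000.00 × 1.0773 (sell MXN at bid) = ZAR 5,913,299.70
ZAR 5,913,299.70 × 68.493 (sell ZAR at bid) = KRW 405,019,636
KRW 405,019,636 × 0.013576 (sell KRW at bid) = MXN 5,498,546.58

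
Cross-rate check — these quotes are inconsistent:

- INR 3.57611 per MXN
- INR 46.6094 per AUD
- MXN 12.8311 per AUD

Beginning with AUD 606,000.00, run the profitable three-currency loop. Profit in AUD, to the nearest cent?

Profit: AUD 9,561.40

Profitable loop is AUD → INR → MXN → AUD:
AUD 606,000.00 × 46.6094 = INR 28,245,296.40
INR 28,245,296.40 ÷ 3.57611 = MXN 7,898,329.86
MXN 7,898,329.86 ÷ 12.8311 = AUD 615,561.40
Profit = AUD 615,561.40 − AUD 606,000.00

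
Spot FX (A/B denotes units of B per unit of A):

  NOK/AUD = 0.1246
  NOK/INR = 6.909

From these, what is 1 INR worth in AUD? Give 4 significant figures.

INR/AUD = 0.01803

1 INR ÷ 6.909 = 0.144739 NOK
0.144739 NOK × 0.1246 = 0.0180344 AUD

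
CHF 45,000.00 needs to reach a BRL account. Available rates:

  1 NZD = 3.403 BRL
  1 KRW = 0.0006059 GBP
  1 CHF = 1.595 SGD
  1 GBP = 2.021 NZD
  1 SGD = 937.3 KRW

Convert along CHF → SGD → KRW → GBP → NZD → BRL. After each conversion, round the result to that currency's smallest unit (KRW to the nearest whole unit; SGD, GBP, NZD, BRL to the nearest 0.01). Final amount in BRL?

CHF 45,000.00 × 1.595 = SGD 71,775.00
SGD 71,775.00 × 937.3 = KRW 67,274,708
KRW 67,274,708 × 0.0006059 = GBP 40,761.75
GBP 40,761.75 × 2.021 = NZD 82,379.50
NZD 82,379.50 × 3.403 = BRL 280,337.44

BRL 280,337.44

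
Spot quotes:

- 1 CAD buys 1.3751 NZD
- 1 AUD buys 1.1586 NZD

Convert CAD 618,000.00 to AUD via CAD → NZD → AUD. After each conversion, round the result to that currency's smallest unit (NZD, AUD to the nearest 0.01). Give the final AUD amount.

AUD 733,481.62

CAD 618,000.00 × 1.3751 = NZD 849,811.80
NZD 849,811.80 ÷ 1.1586 = AUD 733,481.62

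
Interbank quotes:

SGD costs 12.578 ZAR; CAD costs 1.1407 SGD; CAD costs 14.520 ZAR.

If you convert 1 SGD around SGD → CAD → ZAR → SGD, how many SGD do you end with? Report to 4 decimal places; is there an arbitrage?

1.0120 (arbitrage exists)

Around SGD → CAD → ZAR → SGD: 1 ÷ 1.1407 × 14.520 ÷ 12.578 = 1.012007
Product > 1; profitable direction is SGD → CAD → ZAR → SGD.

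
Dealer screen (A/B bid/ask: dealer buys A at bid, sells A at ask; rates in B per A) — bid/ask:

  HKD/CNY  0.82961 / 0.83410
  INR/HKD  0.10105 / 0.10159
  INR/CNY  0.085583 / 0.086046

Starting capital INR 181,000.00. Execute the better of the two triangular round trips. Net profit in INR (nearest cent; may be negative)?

Net profit: INR 1,808.76

Best loop INR → CNY → HKD → INR:
INR 181,000.00 × 0.085583 (sell INR at bid) = CNY 15,490.52
CNY 15,490.52 ÷ 0.83410 (buy HKD at ask) = HKD 18,571.54
HKD 18,571.54 ÷ 0.10159 (buy INR at ask) = INR 182,808.76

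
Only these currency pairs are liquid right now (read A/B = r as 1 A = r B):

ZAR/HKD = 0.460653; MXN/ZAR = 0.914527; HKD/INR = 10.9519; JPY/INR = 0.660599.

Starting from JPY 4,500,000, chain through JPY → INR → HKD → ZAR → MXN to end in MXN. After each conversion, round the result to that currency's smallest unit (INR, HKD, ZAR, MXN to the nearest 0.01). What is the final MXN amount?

MXN 644,303.54

JPY 4,500,000 × 0.660599 = INR 2,972,695.50
INR 2,972,695.50 ÷ 10.9519 = HKD 271,431.94
HKD 271,431.94 ÷ 0.460653 = ZAR 589,232.98
ZAR 589,232.98 ÷ 0.914527 = MXN 644,303.54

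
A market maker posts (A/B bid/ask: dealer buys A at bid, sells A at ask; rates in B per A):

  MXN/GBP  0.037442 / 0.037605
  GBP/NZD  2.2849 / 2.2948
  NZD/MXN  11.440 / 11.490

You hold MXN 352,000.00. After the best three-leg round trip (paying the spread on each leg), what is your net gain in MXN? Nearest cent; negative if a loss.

Net profit: MXN 3,003.15

Best loop MXN → NZD → GBP → MXN:
MXN 352,000.00 ÷ 11.490 (buy NZD at ask) = NZD 30,635.34
NZD 30,635.34 ÷ 2.2948 (buy GBP at ask) = GBP 13,349.89
GBP 13,349.89 ÷ 0.037605 (buy MXN at ask) = MXN 355,003.15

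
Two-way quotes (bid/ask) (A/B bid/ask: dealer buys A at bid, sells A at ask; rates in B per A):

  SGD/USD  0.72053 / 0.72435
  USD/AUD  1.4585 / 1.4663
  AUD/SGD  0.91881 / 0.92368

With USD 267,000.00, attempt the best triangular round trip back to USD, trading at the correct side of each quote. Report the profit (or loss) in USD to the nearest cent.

Best loop USD → SGD → AUD → USD:
USD 267,000.00 ÷ 0.72435 (buy SGD at ask) = SGD 368,606.34
SGD 368,606.34 ÷ 0.92368 (buy AUD at ask) = AUD 399,062.81
AUD 399,062.81 ÷ 1.4663 (buy USD at ask) = USD 272,156.32

Net profit: USD 5,156.32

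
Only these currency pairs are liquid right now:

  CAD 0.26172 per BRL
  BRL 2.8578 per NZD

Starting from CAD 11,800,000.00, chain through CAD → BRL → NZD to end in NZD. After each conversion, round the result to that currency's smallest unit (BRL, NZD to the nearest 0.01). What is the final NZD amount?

NZD 15,776,594.52

CAD 11,800,000.00 ÷ 0.26172 = BRL 45,086,351.83
BRL 45,086,351.83 ÷ 2.8578 = NZD 15,776,594.52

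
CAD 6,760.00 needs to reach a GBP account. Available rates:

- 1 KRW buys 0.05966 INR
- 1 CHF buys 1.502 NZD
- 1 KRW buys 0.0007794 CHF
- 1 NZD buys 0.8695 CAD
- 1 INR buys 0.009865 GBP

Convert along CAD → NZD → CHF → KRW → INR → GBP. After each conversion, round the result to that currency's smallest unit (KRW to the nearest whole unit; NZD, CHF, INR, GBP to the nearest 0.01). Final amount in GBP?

CAD 6,760.00 ÷ 0.8695 = NZD 7,774.58
NZD 7,774.58 ÷ 1.502 = CHF 5,176.15
CHF 5,176.15 ÷ 0.0007794 = KRW 6,641,198
KRW 6,641,198 × 0.05966 = INR 396,213.87
INR 396,213.87 × 0.009865 = GBP 3,908.65

GBP 3,908.65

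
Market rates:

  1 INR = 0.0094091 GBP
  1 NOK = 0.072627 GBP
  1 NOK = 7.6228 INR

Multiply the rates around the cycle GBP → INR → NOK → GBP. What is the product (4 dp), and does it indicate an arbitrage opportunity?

1.0126 (arbitrage exists)

Around GBP → INR → NOK → GBP: 1 ÷ 0.0094091 ÷ 7.6228 × 0.072627 = 1.012594
Product > 1; profitable direction is GBP → INR → NOK → GBP.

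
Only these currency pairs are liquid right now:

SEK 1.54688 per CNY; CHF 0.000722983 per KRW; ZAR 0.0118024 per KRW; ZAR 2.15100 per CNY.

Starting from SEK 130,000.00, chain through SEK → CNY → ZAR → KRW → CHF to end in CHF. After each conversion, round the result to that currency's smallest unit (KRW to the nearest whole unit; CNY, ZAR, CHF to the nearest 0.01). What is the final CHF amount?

CHF 11,073.50

SEK 130,000.00 ÷ 1.54688 = CNY 84,040.13
CNY 84,040.13 × 2.15100 = ZAR 180,770.32
ZAR 180,770.32 ÷ 0.0118024 = KRW 15,316,403
KRW 15,316,403 × 0.000722983 = CHF 11,073.50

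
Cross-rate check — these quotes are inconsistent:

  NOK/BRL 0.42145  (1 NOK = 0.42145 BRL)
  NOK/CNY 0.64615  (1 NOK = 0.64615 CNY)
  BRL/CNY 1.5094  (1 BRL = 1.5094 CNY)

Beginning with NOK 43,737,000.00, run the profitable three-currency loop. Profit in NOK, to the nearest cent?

Profit: NOK 688,460.22

Profitable loop is NOK → CNY → BRL → NOK:
NOK 43,737,000.00 × 0.64615 = CNY 28,260,662.55
CNY 28,260,662.55 ÷ 1.5094 = BRL 18,723,110.21
BRL 18,723,110.21 ÷ 0.42145 = NOK 44,425,460.22
Profit = NOK 44,425,460.22 − NOK 43,737,000.00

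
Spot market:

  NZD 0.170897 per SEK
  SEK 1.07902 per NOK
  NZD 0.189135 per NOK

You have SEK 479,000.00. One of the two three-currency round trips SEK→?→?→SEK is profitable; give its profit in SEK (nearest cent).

Profit: SEK 12,296.29

Profitable loop is SEK → NOK → NZD → SEK:
SEK 479,000.00 ÷ 1.07902 = NOK 443,921.34
NOK 443,921.34 × 0.189135 = NZD 83,961.06
NZD 83,961.06 ÷ 0.170897 = SEK 491,296.29
Profit = SEK 491,296.29 − SEK 479,000.00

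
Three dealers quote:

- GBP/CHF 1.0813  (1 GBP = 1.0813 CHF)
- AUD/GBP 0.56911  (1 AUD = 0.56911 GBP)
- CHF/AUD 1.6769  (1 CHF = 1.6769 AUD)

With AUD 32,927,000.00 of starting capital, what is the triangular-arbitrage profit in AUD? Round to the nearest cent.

Profit: AUD 1,051,307.96

Profitable loop is AUD → GBP → CHF → AUD:
AUD 32,927,000.00 × 0.56911 = GBP 18,739,084.97
GBP 18,739,084.97 × 1.0813 = CHF 20,262,572.58
CHF 20,262,572.58 × 1.6769 = AUD 33,978,307.96
Profit = AUD 33,978,307.96 − AUD 32,927,000.00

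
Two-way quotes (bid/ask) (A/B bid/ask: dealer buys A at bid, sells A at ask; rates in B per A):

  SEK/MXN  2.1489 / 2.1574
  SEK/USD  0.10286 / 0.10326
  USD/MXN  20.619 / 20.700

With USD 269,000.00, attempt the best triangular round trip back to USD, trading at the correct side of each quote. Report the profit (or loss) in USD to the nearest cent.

Best loop USD → SEK → MXN → USD:
USD 269,000.00 ÷ 0.10326 (buy SEK at ask) = SEK 2,605,074.57
SEK 2,605,074.57 × 2.1489 (sell SEK at bid) = MXN 5,598,044.74
MXN 5,598,044.74 ÷ 20.700 (buy USD at ask) = USD 270,436.94

Net profit: USD 1,436.94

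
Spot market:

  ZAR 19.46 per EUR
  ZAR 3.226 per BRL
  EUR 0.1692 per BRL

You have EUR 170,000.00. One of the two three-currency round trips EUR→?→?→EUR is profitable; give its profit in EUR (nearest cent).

Profit: EUR 3,511.30

Profitable loop is EUR → ZAR → BRL → EUR:
EUR 170,000.00 × 19.46 = ZAR 3,308,200.00
ZAR 3,308,200.00 ÷ 3.226 = BRL 1,025,480.47
BRL 1,025,480.47 × 0.1692 = EUR 173,511.30
Profit = EUR 173,511.30 − EUR 170,000.00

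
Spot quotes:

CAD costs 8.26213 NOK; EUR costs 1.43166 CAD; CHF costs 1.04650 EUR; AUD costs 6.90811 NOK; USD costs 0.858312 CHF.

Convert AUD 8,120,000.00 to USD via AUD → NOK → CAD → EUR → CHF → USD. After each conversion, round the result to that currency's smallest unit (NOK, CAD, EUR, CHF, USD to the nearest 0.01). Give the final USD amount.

AUD 8,120,000.00 × 6.90811 = NOK 56,093,853.20
NOK 56,093,853.20 ÷ 8.26213 = CAD 6,789,272.65
CAD 6,789,272.65 ÷ 1.43166 = EUR 4,742,238.14
EUR 4,742,238.14 ÷ 1.04650 = CHF 4,531,522.35
CHF 4,531,522.35 ÷ 0.858312 = USD 5,279,574.74

USD 5,279,574.74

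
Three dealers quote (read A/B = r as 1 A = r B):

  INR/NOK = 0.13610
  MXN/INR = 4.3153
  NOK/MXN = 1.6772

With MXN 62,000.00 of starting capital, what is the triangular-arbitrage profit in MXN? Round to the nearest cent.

Profit: MXN 941.59

Profitable loop is MXN → NOK → INR → MXN:
MXN 62,000.00 ÷ 1.6772 = NOK 36,966.37
NOK 36,966.37 ÷ 0.13610 = INR 271,611.85
INR 271,611.85 ÷ 4.3153 = MXN 62,941.59
Profit = MXN 62,941.59 − MXN 62,000.00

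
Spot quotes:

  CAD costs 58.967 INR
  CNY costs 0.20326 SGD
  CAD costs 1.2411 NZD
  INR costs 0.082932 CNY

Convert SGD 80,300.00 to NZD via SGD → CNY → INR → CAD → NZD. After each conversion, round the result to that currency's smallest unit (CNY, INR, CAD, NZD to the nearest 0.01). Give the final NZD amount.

SGD 80,300.00 ÷ 0.20326 = CNY 395,060.51
CNY 395,060.51 ÷ 0.082932 = INR 4,763,667.94
INR 4,763,667.94 ÷ 58.967 = CAD 80,785.32
CAD 80,785.32 × 1.2411 = NZD 100,262.66

NZD 100,262.66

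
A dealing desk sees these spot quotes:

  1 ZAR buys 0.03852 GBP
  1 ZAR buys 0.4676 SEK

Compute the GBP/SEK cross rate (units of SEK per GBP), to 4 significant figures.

1 GBP ÷ 0.03852 = 25.9605 ZAR
25.9605 ZAR × 0.4676 = 12.1391 SEK

GBP/SEK = 12.14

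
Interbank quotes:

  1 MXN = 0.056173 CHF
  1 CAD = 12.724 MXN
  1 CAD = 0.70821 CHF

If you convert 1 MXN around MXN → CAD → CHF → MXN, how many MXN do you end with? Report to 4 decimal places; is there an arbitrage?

Around MXN → CAD → CHF → MXN: 1 ÷ 12.724 × 0.70821 ÷ 0.056173 = 0.990857
Product < 1; profitable direction is MXN → CHF → CAD → MXN.

0.9909 (arbitrage exists)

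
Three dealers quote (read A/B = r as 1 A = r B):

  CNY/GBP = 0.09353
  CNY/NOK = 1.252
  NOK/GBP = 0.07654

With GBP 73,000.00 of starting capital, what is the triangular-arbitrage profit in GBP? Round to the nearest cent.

Profit: GBP 1,793.65

Profitable loop is GBP → CNY → NOK → GBP:
GBP 73,000.00 ÷ 0.09353 = CNY 780,498.24
CNY 780,498.24 × 1.252 = NOK 977,183.79
NOK 977,183.79 × 0.07654 = GBP 74,793.65
Profit = GBP 74,793.65 − GBP 73,000.00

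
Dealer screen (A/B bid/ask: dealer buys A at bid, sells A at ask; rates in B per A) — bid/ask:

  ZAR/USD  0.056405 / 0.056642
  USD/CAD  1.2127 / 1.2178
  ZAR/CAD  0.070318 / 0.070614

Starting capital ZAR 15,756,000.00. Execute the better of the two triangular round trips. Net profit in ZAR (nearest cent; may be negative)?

Best loop ZAR → CAD → USD → ZAR:
ZAR 15,756,000.00 × 0.070318 (sell ZAR at bid) = CAD 1,107,930.41
CAD 1,107,930.41 ÷ 1.2178 (buy USD at ask) = USD 909,780.27
USD 909,780.27 ÷ 0.056642 (buy ZAR at ask) = ZAR 16,061,937.54

Net profit: ZAR 305,937.54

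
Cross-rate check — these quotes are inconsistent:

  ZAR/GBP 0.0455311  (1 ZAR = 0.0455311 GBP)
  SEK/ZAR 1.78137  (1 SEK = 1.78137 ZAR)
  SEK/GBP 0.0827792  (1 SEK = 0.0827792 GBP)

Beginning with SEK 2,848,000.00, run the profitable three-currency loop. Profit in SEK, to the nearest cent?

Profit: SEK 58,691.45

Profitable loop is SEK → GBP → ZAR → SEK:
SEK 2,848,000.00 × 0.0827792 = GBP 235,755.16
GBP 235,755.16 ÷ 0.0455311 = ZAR 5,177,892.95
ZAR 5,177,892.95 ÷ 1.78137 = SEK 2,906,691.45
Profit = SEK 2,906,691.45 − SEK 2,848,000.00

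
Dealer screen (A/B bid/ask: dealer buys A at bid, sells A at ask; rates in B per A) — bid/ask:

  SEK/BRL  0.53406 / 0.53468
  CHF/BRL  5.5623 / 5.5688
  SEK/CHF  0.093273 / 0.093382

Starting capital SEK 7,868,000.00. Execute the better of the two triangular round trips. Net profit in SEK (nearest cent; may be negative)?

Best loop SEK → BRL → CHF → SEK:
SEK 7,868,000.00 × 0.53406 (sell SEK at bid) = BRL 4,201,984.08
BRL 4,201,984.08 ÷ 5.5688 (buy CHF at ask) = CHF 754,558.27
CHF 754,558.27 ÷ 0.093382 (buy SEK at ask) = SEK 8,080,339.55

Net profit: SEK 212,339.55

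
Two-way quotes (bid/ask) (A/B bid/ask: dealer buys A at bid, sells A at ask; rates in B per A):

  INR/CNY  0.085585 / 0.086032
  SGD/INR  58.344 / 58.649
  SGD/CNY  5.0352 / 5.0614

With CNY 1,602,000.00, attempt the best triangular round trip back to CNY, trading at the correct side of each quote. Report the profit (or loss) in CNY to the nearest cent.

Net result: CNY -3,330.80 (no profitable arbitrage after spreads)

Best loop CNY → INR → SGD → CNY:
CNY 1,602,000.00 ÷ 0.086032 (buy INR at ask) = INR 18,620,978.24
INR 18,620,978.24 ÷ 58.649 (buy SGD at ask) = SGD 317,498.65
SGD 317,498.65 × 5.0352 (sell SGD at bid) = CNY 1,598,669.20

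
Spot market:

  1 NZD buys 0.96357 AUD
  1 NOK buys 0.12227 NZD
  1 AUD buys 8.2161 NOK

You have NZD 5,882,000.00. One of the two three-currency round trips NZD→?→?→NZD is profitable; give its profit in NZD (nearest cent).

Profitable loop is NZD → NOK → AUD → NZD:
NZD 5,882,000.00 ÷ 0.12227 = NOK 48,106,649.22
NOK 48,106,649.22 ÷ 8.2161 = AUD 5,855,168.42
AUD 5,855,168.42 ÷ 0.96357 = NZD 6,076,536.65
Profit = NZD 6,076,536.65 − NZD 5,882,000.00

Profit: NZD 194,536.65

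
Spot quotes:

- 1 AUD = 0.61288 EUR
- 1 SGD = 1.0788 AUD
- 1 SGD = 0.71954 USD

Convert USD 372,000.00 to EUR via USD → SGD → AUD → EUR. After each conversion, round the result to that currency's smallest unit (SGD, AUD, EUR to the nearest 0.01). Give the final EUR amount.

USD 372,000.00 ÷ 0.71954 = SGD 516,996.97
SGD 516,996.97 × 1.0788 = AUD 557,736.33
AUD 557,736.33 × 0.61288 = EUR 341,825.44

EUR 341,825.44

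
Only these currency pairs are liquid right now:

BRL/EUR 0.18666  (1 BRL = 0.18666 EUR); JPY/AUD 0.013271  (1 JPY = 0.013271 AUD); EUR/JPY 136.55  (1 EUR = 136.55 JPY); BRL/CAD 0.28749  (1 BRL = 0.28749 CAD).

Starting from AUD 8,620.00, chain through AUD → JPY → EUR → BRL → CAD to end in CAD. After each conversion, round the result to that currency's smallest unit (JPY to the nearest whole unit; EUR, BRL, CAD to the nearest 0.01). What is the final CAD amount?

CAD 7,326.28

AUD 8,620.00 ÷ 0.013271 = JPY 649,537
JPY 649,537 ÷ 136.55 = EUR 4,756.77
EUR 4,756.77 ÷ 0.18666 = BRL 25,483.61
BRL 25,483.61 × 0.28749 = CAD 7,326.28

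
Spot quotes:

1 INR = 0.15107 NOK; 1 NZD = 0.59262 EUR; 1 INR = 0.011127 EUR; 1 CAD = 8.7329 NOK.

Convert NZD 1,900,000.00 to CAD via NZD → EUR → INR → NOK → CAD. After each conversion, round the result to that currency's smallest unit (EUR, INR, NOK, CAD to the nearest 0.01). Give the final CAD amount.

NZD 1,900,000.00 × 0.59262 = EUR 1,125,978.00
EUR 1,125,978.00 ÷ 0.011127 = INR 101,193,313.56
INR 101,193,313.56 × 0.15107 = NOK 15,287,273.88
NOK 15,287,273.88 ÷ 8.7329 = CAD 1,750,538.07

CAD 1,750,538.07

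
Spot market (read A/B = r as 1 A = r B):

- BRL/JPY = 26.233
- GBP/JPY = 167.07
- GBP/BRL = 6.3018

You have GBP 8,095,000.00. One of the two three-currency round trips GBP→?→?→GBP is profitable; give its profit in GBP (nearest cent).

Profitable loop is GBP → JPY → BRL → GBP:
GBP 8,095,000.00 × 167.07 = JPY 1,352,431,650
JPY 1,352,431,650 ÷ 26.233 = BRL 51,554,593.45
BRL 51,554,593.45 ÷ 6.3018 = GBP 8,180,931.39
Profit = GBP 8,180,931.39 − GBP 8,095,000.00

Profit: GBP 85,931.39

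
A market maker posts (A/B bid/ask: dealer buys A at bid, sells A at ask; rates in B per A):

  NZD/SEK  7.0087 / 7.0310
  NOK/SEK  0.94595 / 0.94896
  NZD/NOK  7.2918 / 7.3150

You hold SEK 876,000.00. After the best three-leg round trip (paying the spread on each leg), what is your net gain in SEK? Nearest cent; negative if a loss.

Net profit: SEK 8,462.33

Best loop SEK → NOK → NZD → SEK:
SEK 876,000.00 ÷ 0.94896 (buy NOK at ask) = NOK 923,115.83
NOK 923,115.83 ÷ 7.3150 (buy NZD at ask) = NZD 126,194.92
NZD 126,194.92 × 7.0087 (sell NZD at bid) = SEK 884,462.33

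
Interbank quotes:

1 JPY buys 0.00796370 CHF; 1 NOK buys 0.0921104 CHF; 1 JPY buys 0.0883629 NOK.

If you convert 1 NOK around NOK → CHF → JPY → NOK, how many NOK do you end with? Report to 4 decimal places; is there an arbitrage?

Around NOK → CHF → JPY → NOK: 1 × 0.0921104 ÷ 0.00796370 × 0.0883629 = 1.022030
Product > 1; profitable direction is NOK → CHF → JPY → NOK.

1.0220 (arbitrage exists)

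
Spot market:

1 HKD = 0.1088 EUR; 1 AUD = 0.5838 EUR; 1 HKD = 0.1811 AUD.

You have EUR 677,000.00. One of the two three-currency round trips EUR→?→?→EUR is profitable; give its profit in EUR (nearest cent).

Profit: EUR 19,682.69

Profitable loop is EUR → AUD → HKD → EUR:
EUR 677,000.00 ÷ 0.5838 = AUD 1,159,643.71
AUD 1,159,643.71 ÷ 0.1811 = HKD 6,403,333.59
HKD 6,403,333.59 × 0.1088 = EUR 696,682.69
Profit = EUR 696,682.69 − EUR 677,000.00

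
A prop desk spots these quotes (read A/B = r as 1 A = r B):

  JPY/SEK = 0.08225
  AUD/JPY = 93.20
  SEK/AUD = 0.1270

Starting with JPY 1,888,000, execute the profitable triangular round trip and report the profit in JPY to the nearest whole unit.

Profit: JPY 51,306

Profitable loop is JPY → AUD → SEK → JPY:
JPY 1,888,000 ÷ 93.20 = AUD 20,257.51
AUD 20,257.51 ÷ 0.1270 = SEK 159,507.96
SEK 159,507.96 ÷ 0.08225 = JPY 1,939,306
Profit = JPY 1,939,306 − JPY 1,888,000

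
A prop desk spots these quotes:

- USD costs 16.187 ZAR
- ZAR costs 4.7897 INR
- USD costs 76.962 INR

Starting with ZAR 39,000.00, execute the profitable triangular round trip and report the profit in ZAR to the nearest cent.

Profit: ZAR 288.27

Profitable loop is ZAR → INR → USD → ZAR:
ZAR 39,000.00 × 4.7897 = INR 186,798.30
INR 186,798.30 ÷ 76.962 = USD 2,427.15
USD 2,427.15 × 16.187 = ZAR 39,288.27
Profit = ZAR 39,288.27 − ZAR 39,000.00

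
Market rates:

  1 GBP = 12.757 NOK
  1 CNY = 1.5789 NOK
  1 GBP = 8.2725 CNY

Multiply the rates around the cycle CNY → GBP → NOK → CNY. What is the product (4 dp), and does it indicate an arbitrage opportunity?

0.9767 (arbitrage exists)

Around CNY → GBP → NOK → CNY: 1 ÷ 8.2725 × 12.757 ÷ 1.5789 = 0.976691
Product < 1; profitable direction is CNY → NOK → GBP → CNY.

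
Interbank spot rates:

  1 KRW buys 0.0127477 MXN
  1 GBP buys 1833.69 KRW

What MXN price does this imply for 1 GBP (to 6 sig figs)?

1 GBP × 1833.69 = 1833.69 KRW
1833.69 KRW × 0.0127477 = 23.3753 MXN

GBP/MXN = 23.3753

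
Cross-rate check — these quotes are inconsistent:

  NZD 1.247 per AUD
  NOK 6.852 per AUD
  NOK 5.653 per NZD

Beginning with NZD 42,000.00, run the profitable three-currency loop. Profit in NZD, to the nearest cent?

Profit: NZD 1,209.31

Profitable loop is NZD → NOK → AUD → NZD:
NZD 42,000.00 × 5.653 = NOK 237,426.00
NOK 237,426.00 ÷ 6.852 = AUD 34,650.61
AUD 34,650.61 × 1.247 = NZD 43,209.31
Profit = NZD 43,209.31 − NZD 42,000.00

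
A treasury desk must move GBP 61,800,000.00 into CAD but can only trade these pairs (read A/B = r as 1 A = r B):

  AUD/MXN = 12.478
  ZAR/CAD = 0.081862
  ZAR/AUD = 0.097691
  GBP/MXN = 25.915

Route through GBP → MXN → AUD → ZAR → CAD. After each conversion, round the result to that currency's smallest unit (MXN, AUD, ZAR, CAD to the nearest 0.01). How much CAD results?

GBP 61,800,000.00 × 25.915 = MXN 1,601,547,000.00
MXN 1,601,547,000.00 ÷ 12.478 = AUD 128,349,655.39
AUD 128,349,655.39 ÷ 0.097691 = ZAR 1,313,832,956.87
ZAR 1,313,832,956.87 × 0.081862 = CAD 107,552,993.52

CAD 107,552,993.52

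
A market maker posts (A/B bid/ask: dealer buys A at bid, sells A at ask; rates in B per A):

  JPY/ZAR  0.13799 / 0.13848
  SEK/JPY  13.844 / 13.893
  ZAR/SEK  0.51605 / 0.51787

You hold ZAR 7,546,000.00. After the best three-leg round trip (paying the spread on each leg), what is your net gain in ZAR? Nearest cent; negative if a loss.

Net profit: ZAR 27,784.73

Best loop ZAR → JPY → SEK → ZAR:
ZAR 7,546,000.00 ÷ 0.13848 (buy JPY at ask) = JPY 54,491,623
JPY 54,491,623 ÷ 13.893 (buy SEK at ask) = SEK 3,922,235.90
SEK 3,922,235.90 ÷ 0.51787 (buy ZAR at ask) = ZAR 7,573,784.73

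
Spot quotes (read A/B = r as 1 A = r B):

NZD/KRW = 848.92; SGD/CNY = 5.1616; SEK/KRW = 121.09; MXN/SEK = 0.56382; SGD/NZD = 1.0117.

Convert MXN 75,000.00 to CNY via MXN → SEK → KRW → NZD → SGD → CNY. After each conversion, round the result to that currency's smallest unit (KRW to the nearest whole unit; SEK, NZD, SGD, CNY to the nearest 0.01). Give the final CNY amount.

CNY 30,773.41

MXN 75,000.00 × 0.56382 = SEK 42,286.50
SEK 42,286.50 × 121.09 = KRW 5,120,472
KRW 5,120,472 ÷ 848.92 = NZD 6,031.75
NZD 6,031.75 ÷ 1.0117 = SGD 5,961.99
SGD 5,961.99 × 5.1616 = CNY 30,773.41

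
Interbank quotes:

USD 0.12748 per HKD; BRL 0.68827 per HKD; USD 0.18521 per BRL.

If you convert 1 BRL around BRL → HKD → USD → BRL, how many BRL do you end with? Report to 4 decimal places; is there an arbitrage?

1.0000 (no arbitrage)

Around BRL → HKD → USD → BRL: 1 ÷ 0.68827 × 0.12748 ÷ 0.18521 = 1.000043
Product ≈ 1 (deviation 0.004%, within rounding noise).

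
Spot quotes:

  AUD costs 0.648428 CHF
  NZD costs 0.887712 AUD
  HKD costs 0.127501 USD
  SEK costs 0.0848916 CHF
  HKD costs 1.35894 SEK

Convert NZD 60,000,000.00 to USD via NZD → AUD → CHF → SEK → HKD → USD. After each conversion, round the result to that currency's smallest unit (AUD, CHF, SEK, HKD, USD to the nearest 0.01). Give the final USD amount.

USD 38,171,013.45

NZD 60,000,000.00 × 0.887712 = AUD 53,262,720.00
AUD 53,262,720.00 × 0.648428 = CHF 34,537,039.00
CHF 34,537,039.00 ÷ 0.0848916 = SEK 406,836,942.64
SEK 406,836,942.64 ÷ 1.35894 = HKD 299,378,149.62
HKD 299,378,149.62 × 0.127501 = USD 38,171,013.45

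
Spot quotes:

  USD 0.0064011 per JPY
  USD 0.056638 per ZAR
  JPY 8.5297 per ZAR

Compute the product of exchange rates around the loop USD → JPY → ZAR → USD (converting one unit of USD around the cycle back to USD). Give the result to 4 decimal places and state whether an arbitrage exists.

Around USD → JPY → ZAR → USD: 1 ÷ 0.0064011 ÷ 8.5297 × 0.056638 = 1.037336
Product > 1; profitable direction is USD → JPY → ZAR → USD.

1.0373 (arbitrage exists)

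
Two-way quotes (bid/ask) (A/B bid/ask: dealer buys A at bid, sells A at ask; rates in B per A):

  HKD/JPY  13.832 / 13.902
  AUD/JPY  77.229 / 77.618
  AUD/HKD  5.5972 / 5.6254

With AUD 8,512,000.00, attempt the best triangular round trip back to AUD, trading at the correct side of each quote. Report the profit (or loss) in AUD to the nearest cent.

Best loop AUD → HKD → JPY → AUD:
AUD 8,512,000.00 × 5.5972 (sell AUD at bid) = HKD 47,643,366.40
HKD 47,643,366.40 × 13.832 (sell HKD at bid) = JPY 659,003,044
JPY 659,003,044 ÷ 77.618 (buy AUD at ask) = AUD 8,490,337.86

Net result: AUD -21,662.14 (no profitable arbitrage after spreads)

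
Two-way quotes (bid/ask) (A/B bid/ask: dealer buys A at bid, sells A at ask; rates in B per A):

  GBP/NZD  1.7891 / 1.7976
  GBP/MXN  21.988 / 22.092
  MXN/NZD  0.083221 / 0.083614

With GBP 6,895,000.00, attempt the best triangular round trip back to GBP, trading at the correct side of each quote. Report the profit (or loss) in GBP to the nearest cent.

Net profit: GBP 123,751.55

Best loop GBP → MXN → NZD → GBP:
GBP 6,895,000.00 × 21.988 (sell GBP at bid) = MXN 151,607,260.00
MXN 151,607,260.00 × 0.083221 (sell MXN at bid) = NZD 12,616,907.78
NZD 12,616,907.78 ÷ 1.7976 (buy GBP at ask) = GBP 7,018,751.55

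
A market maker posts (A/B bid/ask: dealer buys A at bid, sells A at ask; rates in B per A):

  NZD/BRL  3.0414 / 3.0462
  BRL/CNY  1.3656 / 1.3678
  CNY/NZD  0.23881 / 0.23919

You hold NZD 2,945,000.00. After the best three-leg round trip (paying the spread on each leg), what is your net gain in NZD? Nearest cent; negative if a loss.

Best loop NZD → CNY → BRL → NZD:
NZD 2,945,000.00 ÷ 0.23919 (buy CNY at ask) = CNY 12,312,387.64
CNY 12,312,387.64 ÷ 1.3678 (buy BRL at ask) = BRL 9,001,599.39
BRL 9,001,599.39 ÷ 3.0462 (buy NZD at ask) = NZD 2,955,025.73

Net profit: NZD 10,025.73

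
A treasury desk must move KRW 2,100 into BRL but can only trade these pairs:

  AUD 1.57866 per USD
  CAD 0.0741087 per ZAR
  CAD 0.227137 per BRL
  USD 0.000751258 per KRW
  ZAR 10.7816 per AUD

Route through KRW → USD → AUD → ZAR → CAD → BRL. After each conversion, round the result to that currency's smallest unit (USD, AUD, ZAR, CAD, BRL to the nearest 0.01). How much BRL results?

KRW 2,100 × 0.000751258 = USD 1.58
USD 1.58 × 1.57866 = AUD 2.49
AUD 2.49 × 10.7816 = ZAR 26.85
ZAR 26.85 × 0.0741087 = CAD 1.99
CAD 1.99 ÷ 0.227137 = BRL 8.76

BRL 8.76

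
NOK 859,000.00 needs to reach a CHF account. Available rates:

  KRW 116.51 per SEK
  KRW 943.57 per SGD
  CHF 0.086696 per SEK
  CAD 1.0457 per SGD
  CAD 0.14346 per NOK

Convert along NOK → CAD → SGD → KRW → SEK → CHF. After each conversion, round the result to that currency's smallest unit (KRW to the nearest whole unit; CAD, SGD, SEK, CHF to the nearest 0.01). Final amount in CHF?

NOK 859,000.00 × 0.14346 = CAD 123,232.14
CAD 123,232.14 ÷ 1.0457 = SGD 117,846.55
SGD 117,846.55 × 943.57 = KRW 111,196,469
KRW 111,196,469 ÷ 116.51 = SEK 954,394.21
SEK 954,394.21 × 0.086696 = CHF 82,742.16

CHF 82,742.16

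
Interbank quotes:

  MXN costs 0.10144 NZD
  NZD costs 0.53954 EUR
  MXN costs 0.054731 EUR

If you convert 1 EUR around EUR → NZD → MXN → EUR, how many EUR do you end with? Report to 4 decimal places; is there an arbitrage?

Around EUR → NZD → MXN → EUR: 1 ÷ 0.53954 ÷ 0.10144 × 0.054731 = 1.000001
Product ≈ 1 (deviation 0.000%, within rounding noise).

1.0000 (no arbitrage)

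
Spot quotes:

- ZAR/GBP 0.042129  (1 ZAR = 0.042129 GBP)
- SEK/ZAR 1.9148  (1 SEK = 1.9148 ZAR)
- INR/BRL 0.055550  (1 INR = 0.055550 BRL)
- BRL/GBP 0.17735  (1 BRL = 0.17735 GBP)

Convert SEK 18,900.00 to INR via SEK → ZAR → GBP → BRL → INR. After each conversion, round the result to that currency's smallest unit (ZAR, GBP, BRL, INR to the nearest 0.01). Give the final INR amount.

SEK 18,900.00 × 1.9148 = ZAR 36,189.72
ZAR 36,189.72 × 0.042129 = GBP 1,524.64
GBP 1,524.64 ÷ 0.17735 = BRL 8,596.79
BRL 8,596.79 ÷ 0.055550 = INR 154,757.70

INR 154,757.70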